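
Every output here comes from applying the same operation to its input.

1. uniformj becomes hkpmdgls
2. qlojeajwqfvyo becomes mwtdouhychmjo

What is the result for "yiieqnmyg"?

Each output is the input with this applied: reverse the string, then shift every letter 2 places backward in the alphabet (wrapping around).
On "yiieqnmyg" that produces "ewklocggw".
(Check on "uniformj": → "jmrofinu" → "hkpmdgls" ✓)

ewklocggw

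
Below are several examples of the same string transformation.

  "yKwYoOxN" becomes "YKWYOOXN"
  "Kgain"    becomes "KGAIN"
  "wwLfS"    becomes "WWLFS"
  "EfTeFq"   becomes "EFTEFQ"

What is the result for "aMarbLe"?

The rule is to convert every letter to uppercase.
So "aMarbLe" becomes "AMARBLE".

AMARBLE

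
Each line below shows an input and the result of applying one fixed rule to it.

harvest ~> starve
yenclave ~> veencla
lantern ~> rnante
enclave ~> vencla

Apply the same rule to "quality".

Looking at the pairs, the operation is to delete the first character, then move the last 2 characters to the front (rotate right by 2).
On "quality": the first step gives "uality", and the second then gives "tyuali".

tyuali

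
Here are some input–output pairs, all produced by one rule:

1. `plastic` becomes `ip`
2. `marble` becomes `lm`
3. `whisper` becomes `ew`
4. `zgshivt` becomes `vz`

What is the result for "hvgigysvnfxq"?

The rule is to swap the first and last characters, then keep only the last 2 characters.
"hvgigysvnfxq" → "qvgigysvnfxh" → "xh".

xh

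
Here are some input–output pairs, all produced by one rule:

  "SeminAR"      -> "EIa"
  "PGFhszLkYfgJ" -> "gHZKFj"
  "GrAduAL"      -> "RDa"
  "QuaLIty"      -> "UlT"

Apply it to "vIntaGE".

The rule is to keep every other character starting from the second (positions 2nd, 4th, 6th, ...), then flip the case of every letter.
Starting from "vIntaGE": after the first operation, "ItG"; after the second, "iTg".

iTg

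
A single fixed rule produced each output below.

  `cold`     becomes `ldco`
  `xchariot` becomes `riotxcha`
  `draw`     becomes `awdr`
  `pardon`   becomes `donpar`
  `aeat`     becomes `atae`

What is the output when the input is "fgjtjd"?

The pattern: swap the front and back halves of the string.
"fgjtjd" → "tjdfgj".

tjdfgj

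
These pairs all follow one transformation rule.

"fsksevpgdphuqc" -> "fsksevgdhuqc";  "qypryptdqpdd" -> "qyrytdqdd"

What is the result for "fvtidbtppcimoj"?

fvtidbtcimoj

Looking at the pairs, the operation is to remove every "p".
On "fvtidbtppcimoj" that produces "fvtidbtcimoj".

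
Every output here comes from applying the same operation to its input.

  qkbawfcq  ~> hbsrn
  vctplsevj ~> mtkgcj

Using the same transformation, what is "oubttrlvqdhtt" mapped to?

Looking at the pairs, the operation is to delete the last 3 characters, then shift every letter 9 places backward in the alphabet (wrapping around).
Doing the same to "oubttrlvqdhtt": "flskkicmhu".

flskkicmhu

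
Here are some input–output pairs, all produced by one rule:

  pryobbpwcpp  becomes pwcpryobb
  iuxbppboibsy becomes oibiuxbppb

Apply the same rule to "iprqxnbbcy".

What's happening: delete the last 2 characters, then move the last 3 characters to the front (rotate right by 3).
For "iprqxnbbcy", step one produces "iprqxnbb"; step two turns that into "nbbiprqx".

nbbiprqx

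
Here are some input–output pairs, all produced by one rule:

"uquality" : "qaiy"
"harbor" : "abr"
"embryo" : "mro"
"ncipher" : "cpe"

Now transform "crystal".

The pattern: keep every other character starting from the second (positions 2nd, 4th, 6th, ...).
Applying that to "crystal" gives "rsa".

rsa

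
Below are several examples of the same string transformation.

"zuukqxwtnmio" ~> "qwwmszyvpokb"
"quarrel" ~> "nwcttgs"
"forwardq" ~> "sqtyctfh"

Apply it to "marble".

The pattern: shift every letter 2 places forward in the alphabet (wrapping around), then swap the first and last characters.
Starting from "marble": after the first operation, "octdng"; after the second, "gctdno".

gctdno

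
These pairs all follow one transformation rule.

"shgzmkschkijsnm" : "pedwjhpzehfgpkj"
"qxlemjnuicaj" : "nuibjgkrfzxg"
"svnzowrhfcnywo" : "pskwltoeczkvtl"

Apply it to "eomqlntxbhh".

What's happening: shift every letter 3 places backward in the alphabet (wrapping around).
Doing the same to "eomqlntxbhh": "bljnikquyee".

bljnikquyee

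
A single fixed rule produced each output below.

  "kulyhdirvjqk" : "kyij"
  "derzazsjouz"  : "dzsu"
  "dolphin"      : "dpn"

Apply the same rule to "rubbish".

rbh

Each output is the input with this applied: keep one character in every 3, starting at position 1 (positions 1st, 4th, 7th, ...).
On "rubbish" that produces "rbh".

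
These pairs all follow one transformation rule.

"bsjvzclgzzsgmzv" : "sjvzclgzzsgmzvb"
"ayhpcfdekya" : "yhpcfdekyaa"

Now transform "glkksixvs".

lkksixvsg

Rule — move the first character to the end.
So "glkksixvs" becomes "lkksixvsg".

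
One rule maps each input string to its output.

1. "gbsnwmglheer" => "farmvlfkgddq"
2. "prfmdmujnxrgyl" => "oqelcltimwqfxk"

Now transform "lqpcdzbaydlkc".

Each output is the input with this applied: shift every letter 1 place backward in the alphabet (wrapping around).
Applying that to "lqpcdzbaydlkc" gives "kpobcyazxckjb".

kpobcyazxckjb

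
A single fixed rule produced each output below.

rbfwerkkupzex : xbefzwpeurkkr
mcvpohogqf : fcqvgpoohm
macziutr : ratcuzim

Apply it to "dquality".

Each output is the input with this applied: take characters alternately from the front and the back (1st, last, 2nd, 2nd-last, ...), then move the first character to the end.
"dquality" → "dyqtuial" → "yqtuiald".

yqtuiald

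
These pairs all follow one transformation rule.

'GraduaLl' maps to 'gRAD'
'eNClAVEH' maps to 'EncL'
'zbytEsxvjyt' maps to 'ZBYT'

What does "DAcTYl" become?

daCt

The pattern: flip the case of every letter, then keep only the first 4 characters.
"DAcTYl" → "daCtyL" → "daCt".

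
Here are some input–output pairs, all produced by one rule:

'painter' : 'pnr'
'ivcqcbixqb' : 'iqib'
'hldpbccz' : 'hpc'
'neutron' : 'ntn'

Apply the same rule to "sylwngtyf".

swt

Rule — keep one character in every 3, starting at position 1 (positions 1st, 4th, 7th, ...).
On "sylwngtyf" that produces "swt".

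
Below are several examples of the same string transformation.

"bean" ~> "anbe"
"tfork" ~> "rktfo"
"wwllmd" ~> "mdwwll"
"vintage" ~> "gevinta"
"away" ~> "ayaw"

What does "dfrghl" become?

hldfrg

Each output is the input with this applied: move the last 2 characters to the front (rotate right by 2).
Doing the same to "dfrghl": "hldfrg".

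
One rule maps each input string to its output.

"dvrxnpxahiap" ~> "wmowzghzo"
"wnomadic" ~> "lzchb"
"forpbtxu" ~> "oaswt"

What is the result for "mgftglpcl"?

The rule is to shift every letter 1 place backward in the alphabet (wrapping around), then delete the first 3 characters.
Applying that to "mgftglpcl" gives "sfkobk".

sfkobk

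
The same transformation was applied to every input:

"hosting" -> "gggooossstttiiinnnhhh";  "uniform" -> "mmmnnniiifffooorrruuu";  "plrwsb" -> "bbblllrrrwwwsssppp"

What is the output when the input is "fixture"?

The rule is to swap the first and last characters, then repeat every character 3 times.
Working it through for "fixture": intermediate "eixturf", final "eeeiiixxxtttuuurrrfff".

eeeiiixxxtttuuurrrfff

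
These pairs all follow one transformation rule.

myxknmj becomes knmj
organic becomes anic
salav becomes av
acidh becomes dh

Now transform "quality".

Looking at the pairs, the operation is to delete the first 3 characters.
Applying that to "quality" gives "lity".

lity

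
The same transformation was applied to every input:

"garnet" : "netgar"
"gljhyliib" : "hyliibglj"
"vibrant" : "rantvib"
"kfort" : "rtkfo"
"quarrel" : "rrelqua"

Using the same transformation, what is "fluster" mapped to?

sterflu

The transformation: move the first 3 characters to the end (rotate left by 3).
Applying that to "fluster" gives "sterflu".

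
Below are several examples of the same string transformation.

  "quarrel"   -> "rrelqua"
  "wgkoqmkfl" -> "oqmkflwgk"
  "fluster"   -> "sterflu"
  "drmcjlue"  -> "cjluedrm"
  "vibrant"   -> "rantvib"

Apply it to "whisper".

What's happening: move the first 3 characters to the end (rotate left by 3).
"whisper" → "sperwhi".

sperwhi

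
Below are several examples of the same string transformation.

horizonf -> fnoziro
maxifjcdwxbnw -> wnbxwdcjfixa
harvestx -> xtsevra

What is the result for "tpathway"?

yawhtap

Looking at the pairs, the operation is to reverse the string, then delete the last character.
Working it through for "tpathway": intermediate "yawhtapt", final "yawhtap".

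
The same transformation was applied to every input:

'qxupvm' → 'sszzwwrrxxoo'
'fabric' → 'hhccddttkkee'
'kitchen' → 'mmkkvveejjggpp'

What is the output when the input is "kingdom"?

Each output is the input with this applied: double every character, then shift every letter 2 places forward in the alphabet (wrapping around).
Working it through for "kingdom": intermediate "kkiinnggddoomm", final "mmkkppiiffqqoo".
(Check on "kitchen": → "kkiittcchheenn" → "mmkkvveejjggpp" ✓)

mmkkppiiffqqoo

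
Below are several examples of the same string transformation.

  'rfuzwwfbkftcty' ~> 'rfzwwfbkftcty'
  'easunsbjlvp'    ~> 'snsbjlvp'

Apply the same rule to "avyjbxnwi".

Each output is the input with this applied: remove every vowel.
For "avyjbxnwi" the result is "vyjbxnw".

vyjbxnw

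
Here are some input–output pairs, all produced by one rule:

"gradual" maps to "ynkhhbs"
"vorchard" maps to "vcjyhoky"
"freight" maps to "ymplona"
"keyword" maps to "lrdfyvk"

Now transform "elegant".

slnluha

What's happening: swap each adjacent pair of characters (1↔2, 3↔4, ...), then shift every letter 7 places forward in the alphabet (wrapping around).
For "elegant", step one produces "legenat"; step two turns that into "slnluha".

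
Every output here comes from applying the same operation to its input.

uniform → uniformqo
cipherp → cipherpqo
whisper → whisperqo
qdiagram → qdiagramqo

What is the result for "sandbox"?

What's happening: append "qo".
Applying that to "sandbox" gives "sandboxqo".

sandboxqo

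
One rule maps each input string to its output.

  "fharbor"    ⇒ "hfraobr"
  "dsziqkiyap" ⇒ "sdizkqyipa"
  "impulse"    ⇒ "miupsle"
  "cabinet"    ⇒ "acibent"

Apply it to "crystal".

rcsyatl

The rule is to swap each adjacent pair of characters (1↔2, 3↔4, ...).
Applying that to "crystal" gives "rcsyatl".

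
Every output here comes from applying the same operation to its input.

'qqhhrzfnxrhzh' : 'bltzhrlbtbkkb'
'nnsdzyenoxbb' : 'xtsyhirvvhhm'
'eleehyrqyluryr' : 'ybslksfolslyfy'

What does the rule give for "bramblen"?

gvfyhvlu

What's happening: shift every letter 6 places backward in the alphabet (wrapping around), then move the first 3 characters to the end (rotate left by 3).
Applying that to "bramblen" gives "gvfyhvlu".
(Check on "eleehyrqyluryr": → "yfyybslksfolsl" → "ybslksfolslyfy" ✓)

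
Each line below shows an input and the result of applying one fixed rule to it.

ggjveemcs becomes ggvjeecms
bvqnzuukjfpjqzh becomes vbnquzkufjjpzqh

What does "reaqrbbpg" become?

erqabrpbg

Each output is the input with this applied: swap each adjacent pair of characters (1↔2, 3↔4, ...).
On "reaqrbbpg" that produces "erqabrpbg".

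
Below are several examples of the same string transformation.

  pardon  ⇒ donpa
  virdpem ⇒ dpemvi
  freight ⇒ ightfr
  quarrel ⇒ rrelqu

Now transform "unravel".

avelun

What's happening: move the first 2 characters to the end (rotate left by 2), then delete the first character.
"unravel" → "ravelun" → "avelun".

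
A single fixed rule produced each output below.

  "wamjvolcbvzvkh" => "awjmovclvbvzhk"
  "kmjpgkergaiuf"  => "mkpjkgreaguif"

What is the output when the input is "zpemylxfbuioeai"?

pzmelyfxuboiaei

The rule is to swap each adjacent pair of characters (1↔2, 3↔4, ...).
Applying that to "zpemylxfbuioeai" gives "pzmelyfxuboiaei".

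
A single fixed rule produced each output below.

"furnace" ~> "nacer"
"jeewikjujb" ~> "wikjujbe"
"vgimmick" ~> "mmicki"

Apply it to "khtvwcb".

In each case the input is transformed by: delete the first 2 characters, then move the first character to the end.
Applying both steps to "khtvwcb": "tvwcb", then "vwcbt".

vwcbt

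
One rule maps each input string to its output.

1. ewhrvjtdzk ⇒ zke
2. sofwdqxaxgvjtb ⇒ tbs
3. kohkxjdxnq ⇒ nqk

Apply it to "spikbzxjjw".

Each output is the input with this applied: move the last 2 characters to the front (rotate right by 2), then keep only the first 3 characters.
Working it through for "spikbzxjjw": intermediate "jwspikbzxj", final "jws".

jws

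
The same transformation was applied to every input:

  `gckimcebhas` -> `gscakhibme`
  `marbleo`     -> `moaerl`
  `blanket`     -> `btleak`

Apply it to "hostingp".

hpogsnt

What's happening: take characters alternately from the front and the back (1st, last, 2nd, 2nd-last, ...), then delete the last character.
Starting from "hostingp": after the first operation, "hpogsnti"; after the second, "hpogsnt".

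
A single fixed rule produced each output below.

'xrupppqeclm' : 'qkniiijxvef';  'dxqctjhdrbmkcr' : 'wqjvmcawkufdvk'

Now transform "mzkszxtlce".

fsdlsqmevx

In each case the input is transformed by: shift every letter 7 places backward in the alphabet (wrapping around).
On "mzkszxtlce" that produces "fsdlsqmevx".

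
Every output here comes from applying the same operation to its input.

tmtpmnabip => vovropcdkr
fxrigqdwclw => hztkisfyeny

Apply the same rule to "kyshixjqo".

The pattern: shift every letter 2 places forward in the alphabet (wrapping around).
Applying that to "kyshixjqo" gives "maujkzlsq".

maujkzlsq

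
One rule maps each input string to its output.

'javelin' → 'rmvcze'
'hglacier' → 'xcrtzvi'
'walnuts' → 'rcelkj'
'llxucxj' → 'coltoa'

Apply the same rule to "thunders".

The pattern: shift every letter 9 places backward in the alphabet (wrapping around), then delete the first character.
For "thunders", step one produces "kyleuvij"; step two turns that into "yleuvij".

yleuvij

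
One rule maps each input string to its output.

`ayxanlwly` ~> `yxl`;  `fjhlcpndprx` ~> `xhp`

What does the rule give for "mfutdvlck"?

kuv

Each output is the input with this applied: move the last 3 characters to the front (rotate right by 3), then keep one character in every 3, starting at position 3 (positions 3rd, 6th, 9th, ...).
"mfutdvlck" → "lckmfutdv" → "kuv".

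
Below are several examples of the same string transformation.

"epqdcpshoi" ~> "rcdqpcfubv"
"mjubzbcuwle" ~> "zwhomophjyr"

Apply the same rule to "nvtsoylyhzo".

aigfblylumb

The rule is to shift every letter 13 places forward in the alphabet (wrapping around) — i.e. ROT13.
Applying that to "nvtsoylyhzo" gives "aigfblylumb".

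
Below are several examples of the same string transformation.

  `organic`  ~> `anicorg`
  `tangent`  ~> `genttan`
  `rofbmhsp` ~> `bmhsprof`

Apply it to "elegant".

Looking at the pairs, the operation is to move the first 3 characters to the end (rotate left by 3).
"elegant" → "gantele".

gantele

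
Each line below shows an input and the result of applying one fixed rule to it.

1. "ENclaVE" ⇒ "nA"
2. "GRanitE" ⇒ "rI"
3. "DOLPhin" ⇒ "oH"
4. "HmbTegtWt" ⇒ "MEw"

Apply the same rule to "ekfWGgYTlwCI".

What's happening: keep one character in every 3, starting at position 2 (positions 2nd, 5th, 8th, ...), then flip the case of every letter.
Working it through for "ekfWGgYTlwCI": intermediate "kGTC", final "Kgtc".

Kgtc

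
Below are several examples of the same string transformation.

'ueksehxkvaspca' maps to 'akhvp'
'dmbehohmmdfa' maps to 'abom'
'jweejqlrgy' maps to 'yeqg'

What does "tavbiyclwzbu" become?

uvyw

The pattern: move the last character to the front, then keep one character in every 3, starting at position 1 (positions 1st, 4th, 7th, ...).
Applying both steps to "tavbiyclwzbu": "utavbiyclwzb", then "uvyw".
(Check on "dmbehohmmdfa": → "admbehohmmdf" → "abom" ✓)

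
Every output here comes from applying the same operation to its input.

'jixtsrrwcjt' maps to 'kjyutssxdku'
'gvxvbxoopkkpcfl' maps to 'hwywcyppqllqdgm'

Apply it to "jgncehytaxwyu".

khodfizubyxzv

Looking at the pairs, the operation is to shift every letter 1 place forward in the alphabet (wrapping around).
Applying that to "jgncehytaxwyu" gives "khodfizubyxzv".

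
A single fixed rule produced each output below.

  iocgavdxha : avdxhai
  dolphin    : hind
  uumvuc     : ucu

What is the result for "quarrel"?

relq

In each case the input is transformed by: move the first character to the end, then delete the first 3 characters.
Starting from "quarrel": after the first operation, "uarrelq"; after the second, "relq".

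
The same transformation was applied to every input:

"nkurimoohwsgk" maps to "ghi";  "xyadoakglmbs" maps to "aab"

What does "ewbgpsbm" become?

bbe

What's happening: sort the characters into alphabetical order, then keep only the first 3 characters.
Applying both steps to "ewbgpsbm": "bbegmpsw", then "bbe".
(Check on "nkurimoohwsgk": → "ghikkmnoorsuw" → "ghi" ✓)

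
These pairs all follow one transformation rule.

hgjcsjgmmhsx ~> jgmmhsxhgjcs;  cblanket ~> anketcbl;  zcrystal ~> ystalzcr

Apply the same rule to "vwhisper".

What's happening: move the last character to the front, then swap the front and back halves of the string.
On "vwhisper": the first step gives "rvwhispe", and the second then gives "ispervwh".

ispervwh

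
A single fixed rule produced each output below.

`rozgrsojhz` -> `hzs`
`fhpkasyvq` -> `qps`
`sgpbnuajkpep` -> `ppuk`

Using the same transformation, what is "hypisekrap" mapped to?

In each case the input is transformed by: keep one character in every 3, starting at position 3 (positions 3rd, 6th, 9th, ...), then move the last character to the front.
Applying that to "hypisekrap" gives "ape".
(Check on "fhpkasyvq": → "psq" → "qps" ✓)

ape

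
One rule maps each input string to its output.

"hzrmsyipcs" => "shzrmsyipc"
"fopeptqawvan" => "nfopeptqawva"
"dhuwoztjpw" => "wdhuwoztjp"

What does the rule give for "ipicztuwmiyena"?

aipicztuwmiyen

What's happening: move the last character to the front.
For "ipicztuwmiyena" the result is "aipicztuwmiyen".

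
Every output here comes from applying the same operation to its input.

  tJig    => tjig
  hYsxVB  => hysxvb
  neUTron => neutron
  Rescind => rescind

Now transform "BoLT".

bolt

Rule — convert every letter to lowercase.
On "BoLT" that produces "bolt".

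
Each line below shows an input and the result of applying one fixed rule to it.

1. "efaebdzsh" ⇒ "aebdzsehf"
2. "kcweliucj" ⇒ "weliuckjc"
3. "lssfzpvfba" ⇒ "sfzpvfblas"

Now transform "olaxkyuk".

What's happening: swap the first and last characters, then move the first 2 characters to the end (rotate left by 2).
Applying both steps to "olaxkyuk": "klaxkyuo", then "axkyuokl".

axkyuokl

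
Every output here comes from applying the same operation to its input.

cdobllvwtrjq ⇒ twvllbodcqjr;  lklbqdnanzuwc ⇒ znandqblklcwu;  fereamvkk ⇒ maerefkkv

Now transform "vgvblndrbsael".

Each output is the input with this applied: move the last 3 characters to the front (rotate right by 3), then reverse the string.
On "vgvblndrbsael": the first step gives "aelvgvblndrbs", and the second then gives "sbrdnlbvgvlea".
(Check on "lklbqdnanzuwc": → "uwclklbqdnanz" → "znandqblklcwu" ✓)

sbrdnlbvgvlea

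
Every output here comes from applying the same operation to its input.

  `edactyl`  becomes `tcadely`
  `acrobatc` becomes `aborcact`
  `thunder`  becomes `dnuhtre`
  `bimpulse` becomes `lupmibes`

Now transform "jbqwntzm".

The transformation: reverse the string, then move the first 2 characters to the end (rotate left by 2).
So "jbqwntzm" becomes "tnwqbjmz".

tnwqbjmz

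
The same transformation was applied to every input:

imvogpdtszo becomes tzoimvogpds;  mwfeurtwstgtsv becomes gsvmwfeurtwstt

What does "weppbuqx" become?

bqxweppu

In each case the input is transformed by: move the last 3 characters to the front (rotate right by 3), then swap the first and last characters.
Working it through for "weppbuqx": intermediate "uqxweppb", final "bqxweppu".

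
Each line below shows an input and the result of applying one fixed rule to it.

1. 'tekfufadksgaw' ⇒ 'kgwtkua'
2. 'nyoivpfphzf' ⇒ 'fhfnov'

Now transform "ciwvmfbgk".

mbkcw

What's happening: keep every other character starting from the first (positions 1st, 3rd, 5th, ...), then move the last 3 characters to the front (rotate right by 3).
Starting from "ciwvmfbgk": after the first operation, "cwmbk"; after the second, "mbkcw".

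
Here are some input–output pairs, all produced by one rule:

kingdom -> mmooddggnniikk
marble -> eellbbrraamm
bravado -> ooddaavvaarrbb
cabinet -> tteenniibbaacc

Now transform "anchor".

rroohhccnnaa

The rule is to reverse the string, then double every character.
Starting from "anchor": after the first operation, "rohcna"; after the second, "rroohhccnnaa".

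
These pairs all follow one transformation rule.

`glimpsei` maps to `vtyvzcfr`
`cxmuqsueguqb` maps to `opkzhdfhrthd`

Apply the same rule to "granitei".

In each case the input is transformed by: shift every letter 13 places forward in the alphabet (wrapping around) — i.e. ROT13, then move the last character to the front.
For "granitei", step one produces "tenavgrv"; step two turns that into "vtenavgr".

vtenavgr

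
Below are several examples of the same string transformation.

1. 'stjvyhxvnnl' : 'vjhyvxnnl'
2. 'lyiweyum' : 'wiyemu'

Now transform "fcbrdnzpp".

Each output is the input with this applied: swap each adjacent pair of characters (1↔2, 3↔4, ...), then delete the first 2 characters.
Applying both steps to "fcbrdnzpp": "cfrbndpzp", then "rbndpzp".
(Check on "lyiweyum": → "ylwiyemu" → "wiyemu" ✓)

rbndpzp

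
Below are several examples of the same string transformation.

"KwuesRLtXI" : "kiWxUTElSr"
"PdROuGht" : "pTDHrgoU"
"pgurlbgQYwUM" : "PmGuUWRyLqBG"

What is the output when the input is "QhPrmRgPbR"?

In each case the input is transformed by: flip the case of every letter, then take characters alternately from the front and the back (1st, last, 2nd, 2nd-last, ...).
Working it through for "QhPrmRgPbR": intermediate "qHpRMrGpBr", final "qrHBppRGMr".

qrHBppRGMr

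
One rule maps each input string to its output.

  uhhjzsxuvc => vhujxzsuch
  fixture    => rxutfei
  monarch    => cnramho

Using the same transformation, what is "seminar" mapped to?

amnisre

Each output is the input with this applied: take characters alternately from the front and the back (1st, last, 2nd, 2nd-last, ...), then move the first 3 characters to the end (rotate left by 3).
On "seminar": the first step gives "sreamni", and the second then gives "amnisre".
(Check on "monarch": → "mhocnra" → "cnramho" ✓)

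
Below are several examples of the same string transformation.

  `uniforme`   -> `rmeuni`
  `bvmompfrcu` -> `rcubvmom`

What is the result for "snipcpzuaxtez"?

Rule — move the last 3 characters to the front (rotate right by 3), then delete the last 2 characters.
On "snipcpzuaxtez": the first step gives "tezsnipcpzuax", and the second then gives "tezsnipcpzu".

tezsnipcpzu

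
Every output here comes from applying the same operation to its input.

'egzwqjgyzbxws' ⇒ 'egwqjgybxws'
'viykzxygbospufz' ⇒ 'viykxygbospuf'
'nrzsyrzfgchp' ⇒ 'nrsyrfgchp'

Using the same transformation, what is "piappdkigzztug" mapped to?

The pattern: remove every "z".
For "piappdkigzztug" the result is "piappdkigtug".

piappdkigtug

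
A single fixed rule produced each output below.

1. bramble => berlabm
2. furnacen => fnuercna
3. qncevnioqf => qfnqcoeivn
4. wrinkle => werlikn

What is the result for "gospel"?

gloesp

Looking at the pairs, the operation is to take characters alternately from the front and the back (1st, last, 2nd, 2nd-last, ...).
For "gospel" the result is "gloesp".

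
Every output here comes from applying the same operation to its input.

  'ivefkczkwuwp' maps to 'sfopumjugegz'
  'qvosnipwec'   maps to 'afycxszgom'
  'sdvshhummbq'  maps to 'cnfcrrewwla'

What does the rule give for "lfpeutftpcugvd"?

Rule — shift every letter 10 places forward in the alphabet (wrapping around).
Applying that to "lfpeutftpcugvd" gives "vpzoedpdzmeqfn".

vpzoedpdzmeqfn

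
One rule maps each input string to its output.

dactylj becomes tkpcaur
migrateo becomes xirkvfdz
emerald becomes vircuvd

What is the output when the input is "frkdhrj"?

buyiawi

Looking at the pairs, the operation is to shift every letter 9 places backward in the alphabet (wrapping around), then move the first 2 characters to the end (rotate left by 2).
"frkdhrj" → "wibuyia" → "buyiawi".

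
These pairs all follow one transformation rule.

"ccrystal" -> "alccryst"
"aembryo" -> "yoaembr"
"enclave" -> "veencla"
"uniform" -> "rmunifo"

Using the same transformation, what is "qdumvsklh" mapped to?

lhqdumvsk

The pattern: move the last 2 characters to the front (rotate right by 2).
Doing the same to "qdumvsklh": "lhqdumvsk".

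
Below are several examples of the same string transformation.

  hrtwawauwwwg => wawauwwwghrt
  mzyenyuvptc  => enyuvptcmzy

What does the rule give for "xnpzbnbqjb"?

The rule is to move the first 3 characters to the end (rotate left by 3).
Doing the same to "xnpzbnbqjb": "zbnbqjbxnp".

zbnbqjbxnp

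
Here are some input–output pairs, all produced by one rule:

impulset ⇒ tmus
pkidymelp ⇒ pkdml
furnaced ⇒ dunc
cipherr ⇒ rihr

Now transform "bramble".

Each output is the input with this applied: move the last character to the front, then keep every other character starting from the first (positions 1st, 3rd, 5th, ...).
For "bramble", step one produces "ebrambl"; step two turns that into "erml".
(Check on "cipherr": → "rcipher" → "rihr" ✓)

erml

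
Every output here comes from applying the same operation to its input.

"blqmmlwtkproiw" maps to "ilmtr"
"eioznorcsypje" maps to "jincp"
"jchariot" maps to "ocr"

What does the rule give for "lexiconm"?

The transformation: move the last 2 characters to the front (rotate right by 2), then keep one character in every 3, starting at position 1 (positions 1st, 4th, 7th, ...).
On "lexiconm": the first step gives "nmlexico", and the second then gives "nec".

nec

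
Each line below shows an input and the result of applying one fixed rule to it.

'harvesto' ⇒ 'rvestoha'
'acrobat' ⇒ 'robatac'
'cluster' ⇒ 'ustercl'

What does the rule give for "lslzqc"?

lzqcls

Looking at the pairs, the operation is to move the first 2 characters to the end (rotate left by 2).
For "lslzqc" the result is "lzqcls".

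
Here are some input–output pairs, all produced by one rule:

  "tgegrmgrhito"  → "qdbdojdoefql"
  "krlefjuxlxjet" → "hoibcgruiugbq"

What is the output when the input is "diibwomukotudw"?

The rule is to shift every letter 3 places backward in the alphabet (wrapping around).
For "diibwomukotudw" the result is "affytljrhlqrat".

affytljrhlqrat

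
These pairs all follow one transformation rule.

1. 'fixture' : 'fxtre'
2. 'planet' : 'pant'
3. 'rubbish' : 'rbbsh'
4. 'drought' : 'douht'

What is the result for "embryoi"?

ebroi

Rule — double every character, then keep one character in every 3, starting at position 2 (positions 2nd, 5th, 8th, ...).
"embryoi" → "eemmbbrryyooii" → "ebroi".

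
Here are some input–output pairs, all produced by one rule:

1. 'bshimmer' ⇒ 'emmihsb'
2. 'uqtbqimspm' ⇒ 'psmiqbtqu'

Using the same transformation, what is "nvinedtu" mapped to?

tdenivn

In each case the input is transformed by: reverse the string, then delete the first character.
Working it through for "nvinedtu": intermediate "utdenivn", final "tdenivn".
(Check on "uqtbqimspm": → "mpsmiqbtqu" → "psmiqbtqu" ✓)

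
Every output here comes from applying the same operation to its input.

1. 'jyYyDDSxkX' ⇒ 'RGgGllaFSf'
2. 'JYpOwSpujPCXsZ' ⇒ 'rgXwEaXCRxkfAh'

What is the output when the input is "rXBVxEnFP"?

ZfjdFmVnx

The transformation: shift every letter 8 places forward in the alphabet (wrapping around), then flip the case of every letter.
Starting from "rXBVxEnFP": after the first operation, "zFJDfMvNX"; after the second, "ZfjdFmVnx".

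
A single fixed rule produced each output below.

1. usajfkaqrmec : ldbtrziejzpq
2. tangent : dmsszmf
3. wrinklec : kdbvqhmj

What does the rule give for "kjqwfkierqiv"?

phujipvejhdq

Looking at the pairs, the operation is to move the last 3 characters to the front (rotate right by 3), then shift every letter 1 place backward in the alphabet (wrapping around).
Working it through for "kjqwfkierqiv": intermediate "qivkjqwfkier", final "phujipvejhdq".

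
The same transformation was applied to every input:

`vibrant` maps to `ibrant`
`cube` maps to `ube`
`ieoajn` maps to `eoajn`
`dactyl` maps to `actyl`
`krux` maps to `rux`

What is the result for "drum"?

What's happening: delete the first character.
So "drum" becomes "rum".

rum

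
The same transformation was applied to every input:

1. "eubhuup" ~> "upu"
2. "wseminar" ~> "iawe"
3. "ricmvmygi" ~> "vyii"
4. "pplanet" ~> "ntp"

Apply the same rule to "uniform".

What's happening: move the first 3 characters to the end (rotate left by 3), then keep every other character starting from the second (positions 2nd, 4th, 6th, ...).
Working it through for "uniform": intermediate "formuni", final "omn".

omn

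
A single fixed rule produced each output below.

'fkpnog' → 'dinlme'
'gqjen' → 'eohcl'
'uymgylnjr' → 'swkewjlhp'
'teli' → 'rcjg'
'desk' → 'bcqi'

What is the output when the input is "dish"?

The rule is to shift every letter 2 places backward in the alphabet (wrapping around).
For "dish" the result is "bgqf".

bgqf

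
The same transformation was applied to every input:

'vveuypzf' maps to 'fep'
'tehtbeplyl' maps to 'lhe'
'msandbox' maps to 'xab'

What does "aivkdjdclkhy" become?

yvjl

Rule — move the last 2 characters to the front (rotate right by 2), then keep one character in every 3, starting at position 2 (positions 2nd, 5th, 8th, ...).
Starting from "aivkdjdclkhy": after the first operation, "hyaivkdjdclk"; after the second, "yvjl".
(Check on "msandbox": → "oxmsandb" → "xab" ✓)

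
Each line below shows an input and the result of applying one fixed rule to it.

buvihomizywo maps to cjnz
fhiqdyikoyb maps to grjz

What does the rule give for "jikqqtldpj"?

krmk

In each case the input is transformed by: shift every letter 1 place forward in the alphabet (wrapping around), then keep one character in every 3, starting at position 1 (positions 1st, 4th, 7th, ...).
Working it through for "jikqqtldpj": intermediate "kjlrrumeqk", final "krmk".
(Check on "buvihomizywo": → "cvwjipnjazxp" → "cjnz" ✓)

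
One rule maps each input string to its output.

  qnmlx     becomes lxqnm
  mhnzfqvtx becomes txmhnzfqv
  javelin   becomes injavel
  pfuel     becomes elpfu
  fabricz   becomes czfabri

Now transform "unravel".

elunrav

Looking at the pairs, the operation is to move the last 2 characters to the front (rotate right by 2).
On "unravel" that produces "elunrav".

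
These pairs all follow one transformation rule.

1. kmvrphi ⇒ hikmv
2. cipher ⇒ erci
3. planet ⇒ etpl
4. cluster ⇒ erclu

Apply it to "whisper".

The rule is to move the last 2 characters to the front (rotate right by 2), then delete the last 2 characters.
Doing the same to "whisper": "erwhi".

erwhi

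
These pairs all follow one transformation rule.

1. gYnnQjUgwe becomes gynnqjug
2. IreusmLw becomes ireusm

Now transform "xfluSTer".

Rule — delete the last 2 characters, then convert every letter to lowercase.
"xfluSTer" → "xfluST" → "xflust".

xflust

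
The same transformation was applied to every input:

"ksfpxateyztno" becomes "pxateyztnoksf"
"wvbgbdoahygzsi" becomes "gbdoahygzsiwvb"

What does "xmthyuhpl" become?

hyuhplxmt

Each output is the input with this applied: move the first 3 characters to the end (rotate left by 3).
Doing the same to "xmthyuhpl": "hyuhplxmt".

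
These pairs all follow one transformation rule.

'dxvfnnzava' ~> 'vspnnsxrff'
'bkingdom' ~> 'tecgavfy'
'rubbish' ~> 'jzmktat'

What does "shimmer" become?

In each case the input is transformed by: take characters alternately from the front and the back (1st, last, 2nd, 2nd-last, ...), then shift every letter 8 places backward in the alphabet (wrapping around).
Working it through for "shimmer": intermediate "srheimm", final "kjzwaee".

kjzwaee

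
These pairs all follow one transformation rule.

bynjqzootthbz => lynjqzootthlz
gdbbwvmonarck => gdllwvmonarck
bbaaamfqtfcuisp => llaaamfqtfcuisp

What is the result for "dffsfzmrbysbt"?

dffsfzmrlyslt

The rule is to replace every "b" with "l".
So "dffsfzmrbysbt" becomes "dffsfzmrlyslt".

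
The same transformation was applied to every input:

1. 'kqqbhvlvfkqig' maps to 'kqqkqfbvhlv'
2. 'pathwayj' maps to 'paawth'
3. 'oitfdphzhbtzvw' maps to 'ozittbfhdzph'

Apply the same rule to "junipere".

What's happening: delete the last 2 characters, then take characters alternately from the front and the back (1st, last, 2nd, 2nd-last, ...).
Starting from "junipere": after the first operation, "junipe"; after the second, "jeupni".

jeupni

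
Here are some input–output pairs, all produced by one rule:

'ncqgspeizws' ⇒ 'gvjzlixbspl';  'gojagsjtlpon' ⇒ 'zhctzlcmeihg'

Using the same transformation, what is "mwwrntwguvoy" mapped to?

Looking at the pairs, the operation is to shift every letter 7 places backward in the alphabet (wrapping around).
For "mwwrntwguvoy" the result is "fppkgmpznohr".

fppkgmpznohr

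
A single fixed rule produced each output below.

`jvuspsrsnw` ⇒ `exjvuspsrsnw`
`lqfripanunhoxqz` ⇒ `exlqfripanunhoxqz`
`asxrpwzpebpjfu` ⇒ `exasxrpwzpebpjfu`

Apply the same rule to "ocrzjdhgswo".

exocrzjdhgswo

The pattern: prepend "ex".
For "ocrzjdhgswo" the result is "exocrzjdhgswo".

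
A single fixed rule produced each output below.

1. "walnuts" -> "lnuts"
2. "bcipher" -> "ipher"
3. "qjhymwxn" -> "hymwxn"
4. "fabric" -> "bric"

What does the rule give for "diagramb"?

In each case the input is transformed by: delete the first 2 characters.
Applying that to "diagramb" gives "agramb".

agramb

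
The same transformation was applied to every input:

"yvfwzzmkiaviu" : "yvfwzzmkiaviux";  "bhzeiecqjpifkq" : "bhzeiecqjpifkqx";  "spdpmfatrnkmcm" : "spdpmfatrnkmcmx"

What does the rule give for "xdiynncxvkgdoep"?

xdiynncxvkgdoepx

The transformation: append "x".
Doing the same to "xdiynncxvkgdoep": "xdiynncxvkgdoepx".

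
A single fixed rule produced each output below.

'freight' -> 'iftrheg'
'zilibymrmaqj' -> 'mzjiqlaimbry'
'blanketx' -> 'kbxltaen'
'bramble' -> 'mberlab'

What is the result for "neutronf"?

rnfenuot

In each case the input is transformed by: take characters alternately from the front and the back (1st, last, 2nd, 2nd-last, ...), then move the last character to the front.
For "neutronf", step one produces "nfenuotr"; step two turns that into "rnfenuot".
(Check on "blanketx": → "bxltaenk" → "kbxltaen" ✓)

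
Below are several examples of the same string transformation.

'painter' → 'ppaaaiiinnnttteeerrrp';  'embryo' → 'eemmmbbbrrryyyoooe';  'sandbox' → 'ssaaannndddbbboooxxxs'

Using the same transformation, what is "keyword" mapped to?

The rule is to repeat every character 3 times, then move the first character to the end.
On "keyword": the first step gives "kkkeeeyyywwwooorrrddd", and the second then gives "kkeeeyyywwwooorrrdddk".
(Check on "sandbox": → "sssaaannndddbbboooxxx" → "ssaaannndddbbboooxxxs" ✓)

kkeeeyyywwwooorrrdddk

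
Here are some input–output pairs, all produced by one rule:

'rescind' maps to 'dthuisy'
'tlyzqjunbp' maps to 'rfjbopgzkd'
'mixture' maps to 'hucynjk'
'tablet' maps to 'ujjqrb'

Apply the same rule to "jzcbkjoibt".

In each case the input is transformed by: shift every letter 10 places backward in the alphabet (wrapping around), then move the last 2 characters to the front (rotate right by 2).
"jzcbkjoibt" → "zpsrazeyrj" → "rjzpsrazey".

rjzpsrazey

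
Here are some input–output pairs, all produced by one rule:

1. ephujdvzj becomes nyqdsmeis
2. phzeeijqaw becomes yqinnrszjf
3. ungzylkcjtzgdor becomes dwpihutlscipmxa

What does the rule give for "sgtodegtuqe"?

bpcxmnpcdzn

Rule — shift every letter 9 places forward in the alphabet (wrapping around).
For "sgtodegtuqe" the result is "bpcxmnpcdzn".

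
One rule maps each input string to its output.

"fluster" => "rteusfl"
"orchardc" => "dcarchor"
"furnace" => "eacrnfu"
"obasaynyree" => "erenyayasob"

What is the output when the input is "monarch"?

hrcnamo

The rule is to swap each adjacent pair of characters (1↔2, 3↔4, ...), then reverse the string.
Starting from "monarch": after the first operation, "omancrh"; after the second, "hrcnamo".
(Check on "furnace": → "ufnrcae" → "eacrnfu" ✓)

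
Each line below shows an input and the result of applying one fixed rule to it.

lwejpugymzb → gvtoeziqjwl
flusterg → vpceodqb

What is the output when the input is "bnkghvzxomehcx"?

Rule — shift every letter 10 places forward in the alphabet (wrapping around), then swap each adjacent pair of characters (1↔2, 3↔4, ...).
For "bnkghvzxomehcx", step one produces "lxuqrfjhywormh"; step two turns that into "xlqufrhjwyrohm".

xlqufrhjwyrohm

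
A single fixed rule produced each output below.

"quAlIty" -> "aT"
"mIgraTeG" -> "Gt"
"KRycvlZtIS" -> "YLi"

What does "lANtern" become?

The transformation: keep one character in every 3, starting at position 3 (positions 3rd, 6th, 9th, ...), then flip the case of every letter.
Applying both steps to "lANtern": "Nr", then "nR".
(Check on "mIgraTeG": → "gT" → "Gt" ✓)

nR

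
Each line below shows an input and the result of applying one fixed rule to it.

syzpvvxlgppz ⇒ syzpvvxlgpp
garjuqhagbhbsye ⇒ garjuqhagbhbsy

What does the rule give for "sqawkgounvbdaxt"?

sqawkgounvbdax

Looking at the pairs, the operation is to delete the last character.
"sqawkgounvbdaxt" → "sqawkgounvbdax".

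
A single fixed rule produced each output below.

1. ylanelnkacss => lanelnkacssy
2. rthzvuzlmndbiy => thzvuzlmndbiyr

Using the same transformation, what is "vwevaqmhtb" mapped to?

wevaqmhtbv

Rule — move the first character to the end.
"vwevaqmhtb" → "wevaqmhtbv".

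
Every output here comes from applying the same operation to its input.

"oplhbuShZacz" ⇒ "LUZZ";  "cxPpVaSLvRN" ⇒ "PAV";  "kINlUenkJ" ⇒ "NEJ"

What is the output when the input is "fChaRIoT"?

Rule — keep one character in every 3, starting at position 3 (positions 3rd, 6th, 9th, ...), then convert every letter to uppercase.
Applying that to "fChaRIoT" gives "HI".

HI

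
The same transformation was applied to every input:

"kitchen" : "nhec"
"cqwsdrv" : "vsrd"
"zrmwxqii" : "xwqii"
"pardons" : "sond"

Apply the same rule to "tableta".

tlea

The rule is to delete the first 3 characters, then sort the characters into reverse alphabetical order.
So "tableta" becomes "tlea".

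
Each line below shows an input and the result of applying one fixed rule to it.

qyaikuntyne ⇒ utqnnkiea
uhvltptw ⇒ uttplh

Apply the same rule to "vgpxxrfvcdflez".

xvvrplgffedc

In each case the input is transformed by: sort the characters into reverse alphabetical order, then delete the first 2 characters.
Working it through for "vgpxxrfvcdflez": intermediate "zxxvvrplgffedc", final "xvvrplgffedc".
(Check on "uhvltptw": → "wvuttplh" → "uttplh" ✓)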